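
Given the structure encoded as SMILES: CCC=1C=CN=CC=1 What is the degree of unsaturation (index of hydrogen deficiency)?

Molecular formula: C7H9N.
DoU = (2C + 2 + N − H − X) / 2, where X is the halogen count and O/S are ignored.
    = (2·7 + 2 + 1 − 9 − 0) / 2 = 8 / 2 = 4.

4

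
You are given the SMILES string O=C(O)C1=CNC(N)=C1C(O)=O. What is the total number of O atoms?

Scan the SMILES for O atoms (remember two-letter symbols like Cl and Br are single atoms).
Oxygen count: 4.

4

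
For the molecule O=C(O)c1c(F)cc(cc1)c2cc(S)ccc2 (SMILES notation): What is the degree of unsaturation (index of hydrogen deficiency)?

9

Molecular formula: C13H9FO2S.
DoU = (2C + 2 + N − H − X) / 2, where X is the halogen count and O/S are ignored.
    = (2·13 + 2 + 0 − 9 − 1) / 2 = 18 / 2 = 9.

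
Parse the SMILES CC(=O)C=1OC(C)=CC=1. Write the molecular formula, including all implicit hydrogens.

C7H8O2

Walk through each heavy atom and fill implicit hydrogens from standard valence (C 4, N 3, O 2, S 2, halogen 1):
  atom 1: C, bond orders sum to 1 (valence 4) → 3 H
  atom 2: C, bond orders sum to 4 (valence 4) → 0 H
  atom 3: O, bond orders sum to 2 (valence 2) → 0 H
  atom 4: C, bond orders sum to 4 (valence 4) → 0 H
  atom 5: O, bond orders sum to 2 (valence 2) → 0 H
  atom 6: C, bond orders sum to 4 (valence 4) → 0 H
  atom 7: C, bond orders sum to 1 (valence 4) → 3 H
  atom 8: C, bond orders sum to 3 (valence 4) → 1 H
  atom 9: C, bond orders sum to 3 (valence 4) → 1 H
Totals → C:7, H:8, O:2.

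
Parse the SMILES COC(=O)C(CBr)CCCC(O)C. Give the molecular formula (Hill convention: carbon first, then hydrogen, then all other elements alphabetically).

C9H17BrO3

Walk through each heavy atom and fill implicit hydrogens from standard valence (C 4, N 3, O 2, S 2, halogen 1):
  atom 1: C, bond orders sum to 1 (valence 4) → 3 H
  atom 2: O, bond orders sum to 2 (valence 2) → 0 H
  atom 3: C, bond orders sum to 4 (valence 4) → 0 H
  atom 4: O, bond orders sum to 2 (valence 2) → 0 H
  atom 5: C, bond orders sum to 3 (valence 4) → 1 H
  atom 6: C, bond orders sum to 2 (valence 4) → 2 H
  atom 7: Br (halogen, monovalent) → 0 H
  atom 8: C, bond orders sum to 2 (valence 4) → 2 H
  atom 9: C, bond orders sum to 2 (valence 4) → 2 H
  atom 10: C, bond orders sum to 2 (valence 4) → 2 H
  atom 11: C, bond orders sum to 3 (valence 4) → 1 H
  atom 12: O, bond orders sum to 1 (valence 2) → 1 H
  atom 13: C, bond orders sum to 1 (valence 4) → 3 H
Totals → C:9, H:17, Br:1, O:3.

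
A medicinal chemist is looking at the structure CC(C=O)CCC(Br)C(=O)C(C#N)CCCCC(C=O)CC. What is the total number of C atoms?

17

Count every carbon token in the SMILES (each C, including those in ring-closure positions and inside branches).
Carbon count: 17.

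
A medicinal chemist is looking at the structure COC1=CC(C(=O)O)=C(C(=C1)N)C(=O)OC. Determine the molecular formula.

C10H11NO5

Walk through each heavy atom and fill implicit hydrogens from standard valence (C 4, N 3, O 2, S 2, halogen 1):
  atom 1: C, bond orders sum to 1 (valence 4) → 3 H
  atom 2: O, bond orders sum to 2 (valence 2) → 0 H
  atom 3: C, bond orders sum to 4 (valence 4) → 0 H
  atom 4: C, bond orders sum to 3 (valence 4) → 1 H
  atom 5: C, bond orders sum to 4 (valence 4) → 0 H
  atom 6: C, bond orders sum to 4 (valence 4) → 0 H
  atom 7: O, bond orders sum to 2 (valence 2) → 0 H
  atom 8: O, bond orders sum to 1 (valence 2) → 1 H
  atom 9: C, bond orders sum to 4 (valence 4) → 0 H
  atom 10: C, bond orders sum to 4 (valence 4) → 0 H
  atom 11: C, bond orders sum to 3 (valence 4) → 1 H
  atom 12: N, bond orders sum to 1 (valence 3) → 2 H
  atom 13: C, bond orders sum to 4 (valence 4) → 0 H
  atom 14: O, bond orders sum to 2 (valence 2) → 0 H
  atom 15: O, bond orders sum to 2 (valence 2) → 0 H
  atom 16: C, bond orders sum to 1 (valence 4) → 3 H
Totals → C:10, H:11, N:1, O:5.
In Hill order: C10H11NO5.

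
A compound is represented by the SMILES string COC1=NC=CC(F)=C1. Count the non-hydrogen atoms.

Every atom symbol written in the SMILES (organic subset) is one heavy atom; implicit H are not written.
Heavy atoms by element → C:6, F:1, N:1, O:1.
Total: 9.

9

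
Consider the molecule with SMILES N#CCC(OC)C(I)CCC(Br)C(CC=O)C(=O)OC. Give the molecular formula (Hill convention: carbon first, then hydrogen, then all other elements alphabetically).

Walk through each heavy atom and fill implicit hydrogens from standard valence (C 4, N 3, O 2, S 2, halogen 1):
  atom 1: N, bond orders sum to 3 (valence 3) → 0 H
  atom 2: C, bond orders sum to 4 (valence 4) → 0 H
  atom 3: C, bond orders sum to 2 (valence 4) → 2 H
  atom 4: C, bond orders sum to 3 (valence 4) → 1 H
  atom 5: O, bond orders sum to 2 (valence 2) → 0 H
  atom 6: C, bond orders sum to 1 (valence 4) → 3 H
  atom 7: C, bond orders sum to 3 (valence 4) → 1 H
  atom 8: I (halogen, monovalent) → 0 H
  atom 9: C, bond orders sum to 2 (valence 4) → 2 H
  atom 10: C, bond orders sum to 2 (valence 4) → 2 H
  atom 11: C, bond orders sum to 3 (valence 4) → 1 H
  atom 12: Br (halogen, monovalent) → 0 H
  atom 13: C, bond orders sum to 3 (valence 4) → 1 H
  atom 14: C, bond orders sum to 2 (valence 4) → 2 H
  atom 15: C, bond orders sum to 3 (valence 4) → 1 H
  atom 16: O, bond orders sum to 2 (valence 2) → 0 H
  atom 17: C, bond orders sum to 4 (valence 4) → 0 H
  atom 18: O, bond orders sum to 2 (valence 2) → 0 H
  atom 19: O, bond orders sum to 2 (valence 2) → 0 H
  atom 20: C, bond orders sum to 1 (valence 4) → 3 H
Totals → C:13, H:19, Br:1, I:1, N:1, O:4.
In Hill order: C13H19BrINO4.

C13H19BrINO4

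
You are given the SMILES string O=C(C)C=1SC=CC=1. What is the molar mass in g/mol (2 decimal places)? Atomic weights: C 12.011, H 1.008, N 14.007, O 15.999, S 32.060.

126.17 g/mol

First, the molecular formula is C6H6OS (counting implicit H from valence).
  C: 6 × 12.011 = 72.066
  H: 6 × 1.008 = 6.048
  O: 1 × 15.999 = 15.999
  S: 1 × 32.060 = 32.060
Sum: 6×12.011 + 6×1.008 + 1×15.999 + 1×32.060 = 126.173 → 126.17 g/mol.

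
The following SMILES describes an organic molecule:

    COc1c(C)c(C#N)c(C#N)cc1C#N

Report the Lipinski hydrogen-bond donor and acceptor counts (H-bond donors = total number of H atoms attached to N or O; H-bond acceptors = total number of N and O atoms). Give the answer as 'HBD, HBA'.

Donors: find every N or O and count the H atoms it carries.
  atom 2 (O): bond orders sum to 2 → 0 H
  atom 8 (N): bond orders sum to 3 → 0 H
  atom 11 (N): bond orders sum to 3 → 0 H
  atom 15 (N): bond orders sum to 3 → 0 H
Lipinski HBD = 0.
Acceptors: N atoms = 3, O atoms = 1 → HBA = 4.

0, 4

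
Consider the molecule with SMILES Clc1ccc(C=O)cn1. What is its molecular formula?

C6H4ClNO

Walk through each heavy atom and fill implicit hydrogens from standard valence (C 4, N 3, O 2, S 2, halogen 1); for lowercase aromatic atoms, an aromatic c carries 1 H when it has two neighbours and 0 H with three, and aromatic n carries 0 H:
  atom 1: Cl (halogen, monovalent) → 0 H
  atom 2: aromatic c, 3 neighbours → 0 H
  atom 3: aromatic c, 2 neighbours → 1 H
  atom 4: aromatic c, 2 neighbours → 1 H
  atom 5: aromatic c, 3 neighbours → 0 H
  atom 6: C, bond orders sum to 3 (valence 4) → 1 H
  atom 7: O, bond orders sum to 2 (valence 2) → 0 H
  atom 8: aromatic c, 2 neighbours → 1 H
  atom 9: aromatic n, 2 neighbours → 0 H
Totals → C:6, H:4, Cl:1, N:1, O:1.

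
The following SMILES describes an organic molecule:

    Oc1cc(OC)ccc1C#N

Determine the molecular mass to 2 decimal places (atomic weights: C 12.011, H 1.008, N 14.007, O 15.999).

149.15 g/mol

First, the molecular formula is C8H7NO2 (counting implicit H from valence).
  C: 8 × 12.011 = 96.088
  H: 7 × 1.008 = 7.056
  N: 1 × 14.007 = 14.007
  O: 2 × 15.999 = 31.998
Sum: 8×12.011 + 7×1.008 + 1×14.007 + 2×15.999 = 149.149 → 149.15 g/mol.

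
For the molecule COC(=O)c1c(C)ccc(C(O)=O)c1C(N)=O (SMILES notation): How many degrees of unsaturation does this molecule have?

7

Molecular formula: C11H11NO5.
DoU = (2C + 2 + N − H − X) / 2, where X is the halogen count and O/S are ignored.
    = (2·11 + 2 + 1 − 11 − 0) / 2 = 14 / 2 = 7.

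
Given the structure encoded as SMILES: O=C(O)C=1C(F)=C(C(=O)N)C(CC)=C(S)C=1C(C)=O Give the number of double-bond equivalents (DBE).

Degree of unsaturation = (number of rings) + (number of π bonds).
Ring closures in the SMILES: 1.
π bonds: 6 double bonds (each 1 DoU) → 6 DoU from unsaturation.
Total DoU = 1 + 6 = 7.

7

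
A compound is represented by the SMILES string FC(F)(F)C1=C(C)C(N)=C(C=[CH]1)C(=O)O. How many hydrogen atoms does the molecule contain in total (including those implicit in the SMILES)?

Walk through each heavy atom and fill implicit hydrogens from standard valence (C 4, N 3, O 2, S 2, halogen 1):
  atom 1: F (halogen, monovalent) → 0 H
  atom 2: C, bond orders sum to 4 (valence 4) → 0 H
  atom 3: F (halogen, monovalent) → 0 H
  atom 4: F (halogen, monovalent) → 0 H
  atom 5: C, bond orders sum to 4 (valence 4) → 0 H
  atom 6: C, bond orders sum to 4 (valence 4) → 0 H
  atom 7: C, bond orders sum to 1 (valence 4) → 3 H
  atom 8: C, bond orders sum to 4 (valence 4) → 0 H
  atom 9: N, bond orders sum to 1 (valence 3) → 2 H
  atom 10: C, bond orders sum to 4 (valence 4) → 0 H
  atom 11: C, bond orders sum to 3 (valence 4) → 1 H
  atom 12: C with explicit H count 1
  atom 13: C, bond orders sum to 4 (valence 4) → 0 H
  atom 14: O, bond orders sum to 2 (valence 2) → 0 H
  atom 15: O, bond orders sum to 1 (valence 2) → 1 H
Total hydrogens: 8.

8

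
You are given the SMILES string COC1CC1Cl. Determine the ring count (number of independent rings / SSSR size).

In SMILES, each pair of matching ring-closure digits denotes one ring-closing bond; the number of such bonds equals the number of independent rings.
Ring-closure bonds here: 1.

1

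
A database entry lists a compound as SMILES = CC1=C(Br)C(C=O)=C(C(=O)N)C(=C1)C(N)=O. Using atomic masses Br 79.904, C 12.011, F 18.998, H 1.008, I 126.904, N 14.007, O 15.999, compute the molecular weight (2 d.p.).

285.10 g/mol

First, the molecular formula is C10H9BrN2O3 (counting implicit H from valence).
  Br: 1 × 79.904 = 79.904
  C: 10 × 12.011 = 120.110
  H: 9 × 1.008 = 9.072
  N: 2 × 14.007 = 28.014
  O: 3 × 15.999 = 47.997
Sum: 1×79.904 + 10×12.011 + 9×1.008 + 2×14.007 + 3×15.999 = 285.097 → 285.10 g/mol.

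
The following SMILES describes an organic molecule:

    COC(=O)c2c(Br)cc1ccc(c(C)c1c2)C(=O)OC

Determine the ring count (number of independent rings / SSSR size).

In SMILES, each pair of matching ring-closure digits denotes one ring-closing bond; the number of such bonds equals the number of independent rings.
Ring-closure bonds here: 2.

2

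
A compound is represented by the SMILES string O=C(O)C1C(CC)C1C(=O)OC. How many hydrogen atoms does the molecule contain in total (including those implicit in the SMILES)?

12

Walk through each heavy atom and fill implicit hydrogens from standard valence (C 4, N 3, O 2, S 2, halogen 1):
  atom 1: O, bond orders sum to 2 (valence 2) → 0 H
  atom 2: C, bond orders sum to 4 (valence 4) → 0 H
  atom 3: O, bond orders sum to 1 (valence 2) → 1 H
  atom 4: C, bond orders sum to 3 (valence 4) → 1 H
  atom 5: C, bond orders sum to 3 (valence 4) → 1 H
  atom 6: C, bond orders sum to 2 (valence 4) → 2 H
  atom 7: C, bond orders sum to 1 (valence 4) → 3 H
  atom 8: C, bond orders sum to 3 (valence 4) → 1 H
  atom 9: C, bond orders sum to 4 (valence 4) → 0 H
  atom 10: O, bond orders sum to 2 (valence 2) → 0 H
  atom 11: O, bond orders sum to 2 (valence 2) → 0 H
  atom 12: C, bond orders sum to 1 (valence 4) → 3 H
Total hydrogens: 12.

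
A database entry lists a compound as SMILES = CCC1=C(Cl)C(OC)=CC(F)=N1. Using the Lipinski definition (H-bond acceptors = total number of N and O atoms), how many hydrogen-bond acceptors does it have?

N atoms: 1; O atoms: 1.
Lipinski HBA = 1 + 1 = 2.

2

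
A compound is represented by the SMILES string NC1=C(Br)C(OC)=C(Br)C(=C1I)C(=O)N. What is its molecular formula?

Walk through each heavy atom and fill implicit hydrogens from standard valence (C 4, N 3, O 2, S 2, halogen 1):
  atom 1: N, bond orders sum to 1 (valence 3) → 2 H
  atom 2: C, bond orders sum to 4 (valence 4) → 0 H
  atom 3: C, bond orders sum to 4 (valence 4) → 0 H
  atom 4: Br (halogen, monovalent) → 0 H
  atom 5: C, bond orders sum to 4 (valence 4) → 0 H
  atom 6: O, bond orders sum to 2 (valence 2) → 0 H
  atom 7: C, bond orders sum to 1 (valence 4) → 3 H
  atom 8: C, bond orders sum to 4 (valence 4) → 0 H
  atom 9: Br (halogen, monovalent) → 0 H
  atom 10: C, bond orders sum to 4 (valence 4) → 0 H
  atom 11: C, bond orders sum to 4 (valence 4) → 0 H
  atom 12: I (halogen, monovalent) → 0 H
  atom 13: C, bond orders sum to 4 (valence 4) → 0 H
  atom 14: O, bond orders sum to 2 (valence 2) → 0 H
  atom 15: N, bond orders sum to 1 (valence 3) → 2 H
Totals → C:8, H:7, Br:2, I:1, N:2, O:2.
In Hill order: C8H7Br2IN2O2.

C8H7Br2IN2O2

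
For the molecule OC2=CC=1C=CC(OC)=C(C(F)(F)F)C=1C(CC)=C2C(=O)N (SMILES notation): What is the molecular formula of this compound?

Walk through each heavy atom and fill implicit hydrogens from standard valence (C 4, N 3, O 2, S 2, halogen 1):
  atom 1: O, bond orders sum to 1 (valence 2) → 1 H
  atom 2: C, bond orders sum to 4 (valence 4) → 0 H
  atom 3: C, bond orders sum to 3 (valence 4) → 1 H
  atom 4: C, bond orders sum to 4 (valence 4) → 0 H
  atom 5: C, bond orders sum to 3 (valence 4) → 1 H
  atom 6: C, bond orders sum to 3 (valence 4) → 1 H
  atom 7: C, bond orders sum to 4 (valence 4) → 0 H
  atom 8: O, bond orders sum to 2 (valence 2) → 0 H
  atom 9: C, bond orders sum to 1 (valence 4) → 3 H
  atom 10: C, bond orders sum to 4 (valence 4) → 0 H
  atom 11: C, bond orders sum to 4 (valence 4) → 0 H
  atom 12: F (halogen, monovalent) → 0 H
  atom 13: F (halogen, monovalent) → 0 H
  atom 14: F (halogen, monovalent) → 0 H
  atom 15: C, bond orders sum to 4 (valence 4) → 0 H
  atom 16: C, bond orders sum to 4 (valence 4) → 0 H
  atom 17: C, bond orders sum to 2 (valence 4) → 2 H
  atom 18: C, bond orders sum to 1 (valence 4) → 3 H
  atom 19: C, bond orders sum to 4 (valence 4) → 0 H
  atom 20: C, bond orders sum to 4 (valence 4) → 0 H
  atom 21: O, bond orders sum to 2 (valence 2) → 0 H
  atom 22: N, bond orders sum to 1 (valence 3) → 2 H
Totals → C:15, H:14, F:3, N:1, O:3.
In Hill order: C15H14F3NO3.

C15H14F3NO3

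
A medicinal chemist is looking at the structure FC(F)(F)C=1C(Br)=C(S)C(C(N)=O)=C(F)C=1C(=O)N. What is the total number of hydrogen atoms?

5

Walk through each heavy atom and fill implicit hydrogens from standard valence (C 4, N 3, O 2, S 2, halogen 1):
  atom 1: F (halogen, monovalent) → 0 H
  atom 2: C, bond orders sum to 4 (valence 4) → 0 H
  atom 3: F (halogen, monovalent) → 0 H
  atom 4: F (halogen, monovalent) → 0 H
  atom 5: C, bond orders sum to 4 (valence 4) → 0 H
  atom 6: C, bond orders sum to 4 (valence 4) → 0 H
  atom 7: Br (halogen, monovalent) → 0 H
  atom 8: C, bond orders sum to 4 (valence 4) → 0 H
  atom 9: S, bond orders sum to 1 (valence 2) → 1 H
  atom 10: C, bond orders sum to 4 (valence 4) → 0 H
  atom 11: C, bond orders sum to 4 (valence 4) → 0 H
  atom 12: N, bond orders sum to 1 (valence 3) → 2 H
  atom 13: O, bond orders sum to 2 (valence 2) → 0 H
  atom 14: C, bond orders sum to 4 (valence 4) → 0 H
  atom 15: F (halogen, monovalent) → 0 H
  atom 16: C, bond orders sum to 4 (valence 4) → 0 H
  atom 17: C, bond orders sum to 4 (valence 4) → 0 H
  atom 18: O, bond orders sum to 2 (valence 2) → 0 H
  atom 19: N, bond orders sum to 1 (valence 3) → 2 H
Total hydrogens: 5.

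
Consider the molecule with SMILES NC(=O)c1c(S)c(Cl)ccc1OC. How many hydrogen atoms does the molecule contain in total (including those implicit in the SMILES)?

Walk through each heavy atom and fill implicit hydrogens from standard valence (C 4, N 3, O 2, S 2, halogen 1); for lowercase aromatic atoms, an aromatic c carries 1 H when it has two neighbours and 0 H with three, and aromatic n carries 0 H:
  atom 1: N, bond orders sum to 1 (valence 3) → 2 H
  atom 2: C, bond orders sum to 4 (valence 4) → 0 H
  atom 3: O, bond orders sum to 2 (valence 2) → 0 H
  atom 4: aromatic c, 3 neighbours → 0 H
  atom 5: aromatic c, 3 neighbours → 0 H
  atom 6: S, bond orders sum to 1 (valence 2) → 1 H
  atom 7: aromatic c, 3 neighbours → 0 H
  atom 8: Cl (halogen, monovalent) → 0 H
  atom 9: aromatic c, 2 neighbours → 1 H
  atom 10: aromatic c, 2 neighbours → 1 H
  atom 11: aromatic c, 3 neighbours → 0 H
  atom 12: O, bond orders sum to 2 (valence 2) → 0 H
  atom 13: C, bond orders sum to 1 (valence 4) → 3 H
Total hydrogens: 8.

8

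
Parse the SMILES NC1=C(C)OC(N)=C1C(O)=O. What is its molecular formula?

C6H8N2O3

Walk through each heavy atom and fill implicit hydrogens from standard valence (C 4, N 3, O 2, S 2, halogen 1):
  atom 1: N, bond orders sum to 1 (valence 3) → 2 H
  atom 2: C, bond orders sum to 4 (valence 4) → 0 H
  atom 3: C, bond orders sum to 4 (valence 4) → 0 H
  atom 4: C, bond orders sum to 1 (valence 4) → 3 H
  atom 5: O, bond orders sum to 2 (valence 2) → 0 H
  atom 6: C, bond orders sum to 4 (valence 4) → 0 H
  atom 7: N, bond orders sum to 1 (valence 3) → 2 H
  atom 8: C, bond orders sum to 4 (valence 4) → 0 H
  atom 9: C, bond orders sum to 4 (valence 4) → 0 H
  atom 10: O, bond orders sum to 1 (valence 2) → 1 H
  atom 11: O, bond orders sum to 2 (valence 2) → 0 H
Totals → C:6, H:8, N:2, O:3.
In Hill order: C6H8N2O3.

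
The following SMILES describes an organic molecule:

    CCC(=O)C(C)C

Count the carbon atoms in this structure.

Count every carbon token in the SMILES (each C, including those in ring-closure positions and inside branches).
Carbon count: 6.

6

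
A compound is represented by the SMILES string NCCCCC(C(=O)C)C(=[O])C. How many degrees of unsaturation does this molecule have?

Degree of unsaturation = (number of rings) + (number of π bonds).
Ring closures in the SMILES: 0.
π bonds: 2 double bonds (each 1 DoU) → 2 DoU from unsaturation.
Total DoU = 0 + 2 = 2.

2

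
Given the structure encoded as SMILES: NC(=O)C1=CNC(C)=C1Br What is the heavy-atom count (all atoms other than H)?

Every atom symbol written in the SMILES (organic subset) is one heavy atom; implicit H are not written.
Heavy atoms by element → Br:1, C:6, N:2, O:1.
Total: 10.

10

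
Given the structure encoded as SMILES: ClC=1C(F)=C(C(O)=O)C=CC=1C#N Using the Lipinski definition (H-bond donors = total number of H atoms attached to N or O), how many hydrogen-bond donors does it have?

1

Donors: find every N or O and count the H atoms it carries.
  atom 7 (O): bond orders sum to 1 → 1 H
  atom 8 (O): bond orders sum to 2 → 0 H
  atom 13 (N): bond orders sum to 3 → 0 H
Lipinski HBD = 1.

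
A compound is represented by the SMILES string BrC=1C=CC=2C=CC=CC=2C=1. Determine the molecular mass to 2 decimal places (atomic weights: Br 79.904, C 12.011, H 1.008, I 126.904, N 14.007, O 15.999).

First, the molecular formula is C10H7Br (counting implicit H from valence).
  Br: 1 × 79.904 = 79.904
  C: 10 × 12.011 = 120.110
  H: 7 × 1.008 = 7.056
Sum: 1×79.904 + 10×12.011 + 7×1.008 = 207.070 → 207.07 g/mol.

207.07 g/mol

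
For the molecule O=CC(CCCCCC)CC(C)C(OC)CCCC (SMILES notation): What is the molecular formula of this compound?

Walk through each heavy atom and fill implicit hydrogens from standard valence (C 4, N 3, O 2, S 2, halogen 1):
  atom 1: O, bond orders sum to 2 (valence 2) → 0 H
  atom 2: C, bond orders sum to 3 (valence 4) → 1 H
  atom 3: C, bond orders sum to 3 (valence 4) → 1 H
  atom 4: C, bond orders sum to 2 (valence 4) → 2 H
  atom 5: C, bond orders sum to 2 (valence 4) → 2 H
  atom 6: C, bond orders sum to 2 (valence 4) → 2 H
  atom 7: C, bond orders sum to 2 (valence 4) → 2 H
  atom 8: C, bond orders sum to 2 (valence 4) → 2 H
  atom 9: C, bond orders sum to 1 (valence 4) → 3 H
  atom 10: C, bond orders sum to 2 (valence 4) → 2 H
  atom 11: C, bond orders sum to 3 (valence 4) → 1 H
  atom 12: C, bond orders sum to 1 (valence 4) → 3 H
  atom 13: C, bond orders sum to 3 (valence 4) → 1 H
  atom 14: O, bond orders sum to 2 (valence 2) → 0 H
  atom 15: C, bond orders sum to 1 (valence 4) → 3 H
  atom 16: C, bond orders sum to 2 (valence 4) → 2 H
  atom 17: C, bond orders sum to 2 (valence 4) → 2 H
  atom 18: C, bond orders sum to 2 (valence 4) → 2 H
  atom 19: C, bond orders sum to 1 (valence 4) → 3 H
Totals → C:17, H:34, O:2.

C17H34O2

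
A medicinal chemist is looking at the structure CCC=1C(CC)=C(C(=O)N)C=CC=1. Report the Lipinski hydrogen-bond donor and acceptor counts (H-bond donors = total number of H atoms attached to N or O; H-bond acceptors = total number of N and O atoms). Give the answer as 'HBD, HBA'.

2, 2

Donors: find every N or O and count the H atoms it carries.
  atom 9 (O): bond orders sum to 2 → 0 H
  atom 10 (N): bond orders sum to 1 → 2 H
Lipinski HBD = 2.
Acceptors: N atoms = 1, O atoms = 1 → HBA = 2.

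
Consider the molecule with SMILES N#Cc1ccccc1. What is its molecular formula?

C7H5N

Walk through each heavy atom and fill implicit hydrogens from standard valence (C 4, N 3, O 2, S 2, halogen 1); for lowercase aromatic atoms, an aromatic c carries 1 H when it has two neighbours and 0 H with three, and aromatic n carries 0 H:
  atom 1: N, bond orders sum to 3 (valence 3) → 0 H
  atom 2: C, bond orders sum to 4 (valence 4) → 0 H
  atom 3: aromatic c, 3 neighbours → 0 H
  atom 4: aromatic c, 2 neighbours → 1 H
  atom 5: aromatic c, 2 neighbours → 1 H
  atom 6: aromatic c, 2 neighbours → 1 H
  atom 7: aromatic c, 2 neighbours → 1 H
  atom 8: aromatic c, 2 neighbours → 1 H
Totals → C:7, H:5, N:1.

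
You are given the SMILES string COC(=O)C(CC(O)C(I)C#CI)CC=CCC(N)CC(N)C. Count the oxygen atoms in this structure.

Scan the SMILES for O atoms (remember two-letter symbols like Cl and Br are single atoms).
Oxygen count: 3.

3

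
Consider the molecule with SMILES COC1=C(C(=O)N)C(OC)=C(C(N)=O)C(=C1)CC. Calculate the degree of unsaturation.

6

Degree of unsaturation = (number of rings) + (number of π bonds).
Ring closures in the SMILES: 1.
π bonds: 5 double bonds (each 1 DoU) → 5 DoU from unsaturation.
Total DoU = 1 + 5 = 6.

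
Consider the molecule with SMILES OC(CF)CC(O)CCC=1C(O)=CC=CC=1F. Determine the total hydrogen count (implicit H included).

16

Walk through each heavy atom and fill implicit hydrogens from standard valence (C 4, N 3, O 2, S 2, halogen 1):
  atom 1: O, bond orders sum to 1 (valence 2) → 1 H
  atom 2: C, bond orders sum to 3 (valence 4) → 1 H
  atom 3: C, bond orders sum to 2 (valence 4) → 2 H
  atom 4: F (halogen, monovalent) → 0 H
  atom 5: C, bond orders sum to 2 (valence 4) → 2 H
  atom 6: C, bond orders sum to 3 (valence 4) → 1 H
  atom 7: O, bond orders sum to 1 (valence 2) → 1 H
  atom 8: C, bond orders sum to 2 (valence 4) → 2 H
  atom 9: C, bond orders sum to 2 (valence 4) → 2 H
  atom 10: C, bond orders sum to 4 (valence 4) → 0 H
  atom 11: C, bond orders sum to 4 (valence 4) → 0 H
  atom 12: O, bond orders sum to 1 (valence 2) → 1 H
  atom 13: C, bond orders sum to 3 (valence 4) → 1 H
  atom 14: C, bond orders sum to 3 (valence 4) → 1 H
  atom 15: C, bond orders sum to 3 (valence 4) → 1 H
  atom 16: C, bond orders sum to 4 (valence 4) → 0 H
  atom 17: F (halogen, monovalent) → 0 H
Total hydrogens: 16.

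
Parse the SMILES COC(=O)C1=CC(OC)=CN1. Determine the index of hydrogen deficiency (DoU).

4

Molecular formula: C7H9NO3.
DoU = (2C + 2 + N − H − X) / 2, where X is the halogen count and O/S are ignored.
    = (2·7 + 2 + 1 − 9 − 0) / 2 = 8 / 2 = 4.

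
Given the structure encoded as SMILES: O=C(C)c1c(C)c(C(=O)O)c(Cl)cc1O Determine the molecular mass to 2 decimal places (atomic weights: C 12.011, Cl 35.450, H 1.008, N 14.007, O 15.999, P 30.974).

First, the molecular formula is C10H9ClO4 (counting implicit H from valence).
  C: 10 × 12.011 = 120.110
  Cl: 1 × 35.450 = 35.450
  H: 9 × 1.008 = 9.072
  O: 4 × 15.999 = 63.996
Sum: 10×12.011 + 1×35.450 + 9×1.008 + 4×15.999 = 228.628 → 228.63 g/mol.

228.63 g/mol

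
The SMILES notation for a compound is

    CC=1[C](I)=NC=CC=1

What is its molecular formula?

C6H6IN

Walk through each heavy atom and fill implicit hydrogens from standard valence (C 4, N 3, O 2, S 2, halogen 1):
  atom 1: C, bond orders sum to 1 (valence 4) → 3 H
  atom 2: C, bond orders sum to 4 (valence 4) → 0 H
  atom 3: C with explicit H count 0
  atom 4: I (halogen, monovalent) → 0 H
  atom 5: N, bond orders sum to 3 (valence 3) → 0 H
  atom 6: C, bond orders sum to 3 (valence 4) → 1 H
  atom 7: C, bond orders sum to 3 (valence 4) → 1 H
  atom 8: C, bond orders sum to 3 (valence 4) → 1 H
Totals → C:6, H:6, I:1, N:1.
In Hill order: C6H6IN.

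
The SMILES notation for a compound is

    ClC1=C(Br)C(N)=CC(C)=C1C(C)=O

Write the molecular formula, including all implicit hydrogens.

Walk through each heavy atom and fill implicit hydrogens from standard valence (C 4, N 3, O 2, S 2, halogen 1):
  atom 1: Cl (halogen, monovalent) → 0 H
  atom 2: C, bond orders sum to 4 (valence 4) → 0 H
  atom 3: C, bond orders sum to 4 (valence 4) → 0 H
  atom 4: Br (halogen, monovalent) → 0 H
  atom 5: C, bond orders sum to 4 (valence 4) → 0 H
  atom 6: N, bond orders sum to 1 (valence 3) → 2 H
  atom 7: C, bond orders sum to 3 (valence 4) → 1 H
  atom 8: C, bond orders sum to 4 (valence 4) → 0 H
  atom 9: C, bond orders sum to 1 (valence 4) → 3 H
  atom 10: C, bond orders sum to 4 (valence 4) → 0 H
  atom 11: C, bond orders sum to 4 (valence 4) → 0 H
  atom 12: C, bond orders sum to 1 (valence 4) → 3 H
  atom 13: O, bond orders sum to 2 (valence 2) → 0 H
Totals → C:9, H:9, Br:1, Cl:1, N:1, O:1.

C9H9BrClNO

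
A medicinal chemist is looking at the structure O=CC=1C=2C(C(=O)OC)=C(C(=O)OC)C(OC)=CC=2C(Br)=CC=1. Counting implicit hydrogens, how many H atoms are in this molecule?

Walk through each heavy atom and fill implicit hydrogens from standard valence (C 4, N 3, O 2, S 2, halogen 1):
  atom 1: O, bond orders sum to 2 (valence 2) → 0 H
  atom 2: C, bond orders sum to 3 (valence 4) → 1 H
  atom 3: C, bond orders sum to 4 (valence 4) → 0 H
  atom 4: C, bond orders sum to 4 (valence 4) → 0 H
  atom 5: C, bond orders sum to 4 (valence 4) → 0 H
  atom 6: C, bond orders sum to 4 (valence 4) → 0 H
  atom 7: O, bond orders sum to 2 (valence 2) → 0 H
  atom 8: O, bond orders sum to 2 (valence 2) → 0 H
  atom 9: C, bond orders sum to 1 (valence 4) → 3 H
  atom 10: C, bond orders sum to 4 (valence 4) → 0 H
  atom 11: C, bond orders sum to 4 (valence 4) → 0 H
  atom 12: O, bond orders sum to 2 (valence 2) → 0 H
  atom 13: O, bond orders sum to 2 (valence 2) → 0 H
  atom 14: C, bond orders sum to 1 (valence 4) → 3 H
  atom 15: C, bond orders sum to 4 (valence 4) → 0 H
  atom 16: O, bond orders sum to 2 (valence 2) → 0 H
  atom 17: C, bond orders sum to 1 (valence 4) → 3 H
  atom 18: C, bond orders sum to 3 (valence 4) → 1 H
  atom 19: C, bond orders sum to 4 (valence 4) → 0 H
  atom 20: C, bond orders sum to 4 (valence 4) → 0 H
  atom 21: Br (halogen, monovalent) → 0 H
  atom 22: C, bond orders sum to 3 (valence 4) → 1 H
  atom 23: C, bond orders sum to 3 (valence 4) → 1 H
Total hydrogens: 13.

13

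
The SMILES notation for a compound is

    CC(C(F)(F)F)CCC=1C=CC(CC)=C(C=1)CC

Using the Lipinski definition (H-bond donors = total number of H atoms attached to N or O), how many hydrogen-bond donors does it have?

Donors: find every N or O and count the H atoms it carries.
  (no N or O atoms present)
Lipinski HBD = 0.

0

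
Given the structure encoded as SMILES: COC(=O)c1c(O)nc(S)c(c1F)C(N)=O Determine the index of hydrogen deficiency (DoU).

Molecular formula: C8H7FN2O4S.
DoU = (2C + 2 + N − H − X) / 2, where X is the halogen count and O/S are ignored.
    = (2·8 + 2 + 2 − 7 − 1) / 2 = 12 / 2 = 6.

6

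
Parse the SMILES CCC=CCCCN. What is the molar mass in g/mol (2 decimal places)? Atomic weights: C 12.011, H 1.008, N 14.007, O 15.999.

First, the molecular formula is C7H15N (counting implicit H from valence).
  C: 7 × 12.011 = 84.077
  H: 15 × 1.008 = 15.120
  N: 1 × 14.007 = 14.007
Sum: 7×12.011 + 15×1.008 + 1×14.007 = 113.204 → 113.20 g/mol.

113.20 g/mol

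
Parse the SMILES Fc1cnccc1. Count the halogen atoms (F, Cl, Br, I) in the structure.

Halogen atoms appear at heavy-atom position 1 (1×F).
Halogen count: 1.

1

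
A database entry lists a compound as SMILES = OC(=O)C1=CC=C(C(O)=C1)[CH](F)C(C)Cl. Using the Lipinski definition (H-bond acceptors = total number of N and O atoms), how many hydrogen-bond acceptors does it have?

N atoms: 0; O atoms: 3.
Lipinski HBA = 0 + 3 = 3.

3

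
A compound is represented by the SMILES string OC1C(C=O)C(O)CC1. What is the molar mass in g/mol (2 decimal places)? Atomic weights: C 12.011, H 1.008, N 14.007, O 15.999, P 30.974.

First, the molecular formula is C6H10O3 (counting implicit H from valence).
  C: 6 × 12.011 = 72.066
  H: 10 × 1.008 = 10.080
  O: 3 × 15.999 = 47.997
Sum: 6×12.011 + 10×1.008 + 3×15.999 = 130.143 → 130.14 g/mol.

130.14 g/mol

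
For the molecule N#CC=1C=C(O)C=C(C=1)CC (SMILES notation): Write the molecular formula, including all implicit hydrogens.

Walk through each heavy atom and fill implicit hydrogens from standard valence (C 4, N 3, O 2, S 2, halogen 1):
  atom 1: N, bond orders sum to 3 (valence 3) → 0 H
  atom 2: C, bond orders sum to 4 (valence 4) → 0 H
  atom 3: C, bond orders sum to 4 (valence 4) → 0 H
  atom 4: C, bond orders sum to 3 (valence 4) → 1 H
  atom 5: C, bond orders sum to 4 (valence 4) → 0 H
  atom 6: O, bond orders sum to 1 (valence 2) → 1 H
  atom 7: C, bond orders sum to 3 (valence 4) → 1 H
  atom 8: C, bond orders sum to 4 (valence 4) → 0 H
  atom 9: C, bond orders sum to 3 (valence 4) → 1 H
  atom 10: C, bond orders sum to 2 (valence 4) → 2 H
  atom 11: C, bond orders sum to 1 (valence 4) → 3 H
Totals → C:9, H:9, N:1, O:1.

C9H9NO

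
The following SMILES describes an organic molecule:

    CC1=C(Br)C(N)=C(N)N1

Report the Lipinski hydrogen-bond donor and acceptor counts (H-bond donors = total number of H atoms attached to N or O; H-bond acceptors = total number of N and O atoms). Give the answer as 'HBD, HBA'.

5, 3

Donors: find every N or O and count the H atoms it carries.
  atom 6 (N): bond orders sum to 1 → 2 H
  atom 8 (N): bond orders sum to 1 → 2 H
  atom 9 (N): bond orders sum to 2 → 1 H
Lipinski HBD = 5.
Acceptors: N atoms = 3, O atoms = 0 → HBA = 3.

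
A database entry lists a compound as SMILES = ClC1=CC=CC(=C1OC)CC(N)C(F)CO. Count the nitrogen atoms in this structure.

Scan the SMILES for N atoms (remember two-letter symbols like Cl and Br are single atoms).
Nitrogen count: 1.

1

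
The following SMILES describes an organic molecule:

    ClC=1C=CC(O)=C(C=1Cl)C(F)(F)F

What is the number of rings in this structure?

1

In SMILES, each pair of matching ring-closure digits denotes one ring-closing bond; the number of such bonds equals the number of independent rings.
Ring-closure bonds here: 1.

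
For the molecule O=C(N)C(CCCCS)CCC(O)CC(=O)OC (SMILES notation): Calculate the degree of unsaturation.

Molecular formula: C12H23NO4S.
DoU = (2C + 2 + N − H − X) / 2, where X is the halogen count and O/S are ignored.
    = (2·12 + 2 + 1 − 23 − 0) / 2 = 4 / 2 = 2.

2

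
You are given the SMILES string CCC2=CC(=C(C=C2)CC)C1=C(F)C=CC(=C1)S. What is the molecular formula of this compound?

C16H17FS

Walk through each heavy atom and fill implicit hydrogens from standard valence (C 4, N 3, O 2, S 2, halogen 1):
  atom 1: C, bond orders sum to 1 (valence 4) → 3 H
  atom 2: C, bond orders sum to 2 (valence 4) → 2 H
  atom 3: C, bond orders sum to 4 (valence 4) → 0 H
  atom 4: C, bond orders sum to 3 (valence 4) → 1 H
  atom 5: C, bond orders sum to 4 (valence 4) → 0 H
  atom 6: C, bond orders sum to 4 (valence 4) → 0 H
  atom 7: C, bond orders sum to 3 (valence 4) → 1 H
  atom 8: C, bond orders sum to 3 (valence 4) → 1 H
  atom 9: C, bond orders sum to 2 (valence 4) → 2 H
  atom 10: C, bond orders sum to 1 (valence 4) → 3 H
  atom 11: C, bond orders sum to 4 (valence 4) → 0 H
  atom 12: C, bond orders sum to 4 (valence 4) → 0 H
  atom 13: F (halogen, monovalent) → 0 H
  atom 14: C, bond orders sum to 3 (valence 4) → 1 H
  atom 15: C, bond orders sum to 3 (valence 4) → 1 H
  atom 16: C, bond orders sum to 4 (valence 4) → 0 H
  atom 17: C, bond orders sum to 3 (valence 4) → 1 H
  atom 18: S, bond orders sum to 1 (valence 2) → 1 H
Totals → C:16, H:17, F:1, S:1.
In Hill order: C16H17FS.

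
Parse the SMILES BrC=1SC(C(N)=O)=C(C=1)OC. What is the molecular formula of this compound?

Walk through each heavy atom and fill implicit hydrogens from standard valence (C 4, N 3, O 2, S 2, halogen 1):
  atom 1: Br (halogen, monovalent) → 0 H
  atom 2: C, bond orders sum to 4 (valence 4) → 0 H
  atom 3: S, bond orders sum to 2 (valence 2) → 0 H
  atom 4: C, bond orders sum to 4 (valence 4) → 0 H
  atom 5: C, bond orders sum to 4 (valence 4) → 0 H
  atom 6: N, bond orders sum to 1 (valence 3) → 2 H
  atom 7: O, bond orders sum to 2 (valence 2) → 0 H
  atom 8: C, bond orders sum to 4 (valence 4) → 0 H
  atom 9: C, bond orders sum to 3 (valence 4) → 1 H
  atom 10: O, bond orders sum to 2 (valence 2) → 0 H
  atom 11: C, bond orders sum to 1 (valence 4) → 3 H
Totals → C:6, H:6, Br:1, N:1, O:2, S:1.
In Hill order: C6H6BrNO2S.

C6H6BrNO2S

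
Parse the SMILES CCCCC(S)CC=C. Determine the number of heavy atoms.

9

Every atom symbol written in the SMILES (organic subset) is one heavy atom; implicit H are not written.
Heavy atoms by element → C:8, S:1.
Total: 9.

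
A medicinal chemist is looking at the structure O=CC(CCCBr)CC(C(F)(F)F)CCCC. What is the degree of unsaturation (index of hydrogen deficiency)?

1

Molecular formula: C12H20BrF3O.
DoU = (2C + 2 + N − H − X) / 2, where X is the halogen count and O/S are ignored.
    = (2·12 + 2 + 0 − 20 − 4) / 2 = 2 / 2 = 1.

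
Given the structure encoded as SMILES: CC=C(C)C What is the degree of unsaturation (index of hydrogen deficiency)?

Molecular formula: C5H10.
DoU = (2C + 2 + N − H − X) / 2, where X is the halogen count and O/S are ignored.
    = (2·5 + 2 + 0 − 10 − 0) / 2 = 2 / 2 = 1.

1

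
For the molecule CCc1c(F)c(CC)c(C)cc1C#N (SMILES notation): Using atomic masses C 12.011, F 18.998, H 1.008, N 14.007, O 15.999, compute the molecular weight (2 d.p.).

191.25 g/mol

First, the molecular formula is C12H14FN (counting implicit H from valence).
  C: 12 × 12.011 = 144.132
  F: 1 × 18.998 = 18.998
  H: 14 × 1.008 = 14.112
  N: 1 × 14.007 = 14.007
Sum: 12×12.011 + 1×18.998 + 14×1.008 + 1×14.007 = 191.249 → 191.25 g/mol.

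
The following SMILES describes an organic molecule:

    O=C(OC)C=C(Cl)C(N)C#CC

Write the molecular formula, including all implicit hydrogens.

Walk through each heavy atom and fill implicit hydrogens from standard valence (C 4, N 3, O 2, S 2, halogen 1):
  atom 1: O, bond orders sum to 2 (valence 2) → 0 H
  atom 2: C, bond orders sum to 4 (valence 4) → 0 H
  atom 3: O, bond orders sum to 2 (valence 2) → 0 H
  atom 4: C, bond orders sum to 1 (valence 4) → 3 H
  atom 5: C, bond orders sum to 3 (valence 4) → 1 H
  atom 6: C, bond orders sum to 4 (valence 4) → 0 H
  atom 7: Cl (halogen, monovalent) → 0 H
  atom 8: C, bond orders sum to 3 (valence 4) → 1 H
  atom 9: N, bond orders sum to 1 (valence 3) → 2 H
  atom 10: C, bond orders sum to 4 (valence 4) → 0 H
  atom 11: C, bond orders sum to 4 (valence 4) → 0 H
  atom 12: C, bond orders sum to 1 (valence 4) → 3 H
Totals → C:8, H:10, Cl:1, N:1, O:2.

C8H10ClNO2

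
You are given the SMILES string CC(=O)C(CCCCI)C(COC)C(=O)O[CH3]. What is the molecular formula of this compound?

C12H21IO4

Walk through each heavy atom and fill implicit hydrogens from standard valence (C 4, N 3, O 2, S 2, halogen 1):
  atom 1: C, bond orders sum to 1 (valence 4) → 3 H
  atom 2: C, bond orders sum to 4 (valence 4) → 0 H
  atom 3: O, bond orders sum to 2 (valence 2) → 0 H
  atom 4: C, bond orders sum to 3 (valence 4) → 1 H
  atom 5: C, bond orders sum to 2 (valence 4) → 2 H
  atom 6: C, bond orders sum to 2 (valence 4) → 2 H
  atom 7: C, bond orders sum to 2 (valence 4) → 2 H
  atom 8: C, bond orders sum to 2 (valence 4) → 2 H
  atom 9: I (halogen, monovalent) → 0 H
  atom 10: C, bond orders sum to 3 (valence 4) → 1 H
  atom 11: C, bond orders sum to 2 (valence 4) → 2 H
  atom 12: O, bond orders sum to 2 (valence 2) → 0 H
  atom 13: C, bond orders sum to 1 (valence 4) → 3 H
  atom 14: C, bond orders sum to 4 (valence 4) → 0 H
  atom 15: O, bond orders sum to 2 (valence 2) → 0 H
  atom 16: O, bond orders sum to 2 (valence 2) → 0 H
  atom 17: C with explicit H count 3
Totals → C:12, H:21, I:1, O:4.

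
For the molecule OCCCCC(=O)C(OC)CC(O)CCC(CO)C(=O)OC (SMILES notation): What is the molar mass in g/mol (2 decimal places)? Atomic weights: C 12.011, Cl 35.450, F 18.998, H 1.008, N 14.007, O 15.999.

320.38 g/mol

First, the molecular formula is C15H28O7 (counting implicit H from valence).
  C: 15 × 12.011 = 180.165
  H: 28 × 1.008 = 28.224
  O: 7 × 15.999 = 111.993
Sum: 15×12.011 + 28×1.008 + 7×15.999 = 320.382 → 320.38 g/mol.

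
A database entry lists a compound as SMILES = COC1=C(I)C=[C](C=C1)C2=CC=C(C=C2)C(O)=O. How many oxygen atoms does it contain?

3

Scan the SMILES for O atoms (remember two-letter symbols like Cl and Br are single atoms).
Oxygen count: 3.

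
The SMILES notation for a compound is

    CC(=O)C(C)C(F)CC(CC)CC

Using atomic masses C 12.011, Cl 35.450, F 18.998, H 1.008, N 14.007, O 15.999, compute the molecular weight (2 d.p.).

188.29 g/mol

First, the molecular formula is C11H21FO (counting implicit H from valence).
  C: 11 × 12.011 = 132.121
  F: 1 × 18.998 = 18.998
  H: 21 × 1.008 = 21.168
  O: 1 × 15.999 = 15.999
Sum: 11×12.011 + 1×18.998 + 21×1.008 + 1×15.999 = 188.286 → 188.29 g/mol.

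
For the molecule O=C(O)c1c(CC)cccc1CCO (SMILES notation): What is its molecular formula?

Walk through each heavy atom and fill implicit hydrogens from standard valence (C 4, N 3, O 2, S 2, halogen 1); for lowercase aromatic atoms, an aromatic c carries 1 H when it has two neighbours and 0 H with three, and aromatic n carries 0 H:
  atom 1: O, bond orders sum to 2 (valence 2) → 0 H
  atom 2: C, bond orders sum to 4 (valence 4) → 0 H
  atom 3: O, bond orders sum to 1 (valence 2) → 1 H
  atom 4: aromatic c, 3 neighbours → 0 H
  atom 5: aromatic c, 3 neighbours → 0 H
  atom 6: C, bond orders sum to 2 (valence 4) → 2 H
  atom 7: C, bond orders sum to 1 (valence 4) → 3 H
  atom 8: aromatic c, 2 neighbours → 1 H
  atom 9: aromatic c, 2 neighbours → 1 H
  atom 10: aromatic c, 2 neighbours → 1 H
  atom 11: aromatic c, 3 neighbours → 0 H
  atom 12: C, bond orders sum to 2 (valence 4) → 2 H
  atom 13: C, bond orders sum to 2 (valence 4) → 2 H
  atom 14: O, bond orders sum to 1 (valence 2) → 1 H
Totals → C:11, H:14, O:3.
In Hill order: C11H14O3.

C11H14O3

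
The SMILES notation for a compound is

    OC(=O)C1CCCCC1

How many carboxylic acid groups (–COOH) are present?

The carboxylic acid motif appears at heavy-atom position 2 in the SMILES.
Carboxylic acid count: 1.

1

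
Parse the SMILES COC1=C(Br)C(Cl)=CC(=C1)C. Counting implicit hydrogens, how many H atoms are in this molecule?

Walk through each heavy atom and fill implicit hydrogens from standard valence (C 4, N 3, O 2, S 2, halogen 1):
  atom 1: C, bond orders sum to 1 (valence 4) → 3 H
  atom 2: O, bond orders sum to 2 (valence 2) → 0 H
  atom 3: C, bond orders sum to 4 (valence 4) → 0 H
  atom 4: C, bond orders sum to 4 (valence 4) → 0 H
  atom 5: Br (halogen, monovalent) → 0 H
  atom 6: C, bond orders sum to 4 (valence 4) → 0 H
  atom 7: Cl (halogen, monovalent) → 0 H
  atom 8: C, bond orders sum to 3 (valence 4) → 1 H
  atom 9: C, bond orders sum to 4 (valence 4) → 0 H
  atom 10: C, bond orders sum to 3 (valence 4) → 1 H
  atom 11: C, bond orders sum to 1 (valence 4) → 3 H
Total hydrogens: 8.

8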